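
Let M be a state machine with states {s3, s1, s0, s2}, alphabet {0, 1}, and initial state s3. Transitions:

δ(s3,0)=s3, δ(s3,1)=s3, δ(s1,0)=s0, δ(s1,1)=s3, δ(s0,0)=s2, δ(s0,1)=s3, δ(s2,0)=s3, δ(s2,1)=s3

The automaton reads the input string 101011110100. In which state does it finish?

s3

start at s3
read '1': s3 → s3
read '0': s3 → s3
read '1': s3 → s3
read '0': s3 → s3
read '1': s3 → s3
read '1': s3 → s3
read '1': s3 → s3
read '1': s3 → s3
read '0': s3 → s3
read '1': s3 → s3
read '0': s3 → s3
read '0': s3 → s3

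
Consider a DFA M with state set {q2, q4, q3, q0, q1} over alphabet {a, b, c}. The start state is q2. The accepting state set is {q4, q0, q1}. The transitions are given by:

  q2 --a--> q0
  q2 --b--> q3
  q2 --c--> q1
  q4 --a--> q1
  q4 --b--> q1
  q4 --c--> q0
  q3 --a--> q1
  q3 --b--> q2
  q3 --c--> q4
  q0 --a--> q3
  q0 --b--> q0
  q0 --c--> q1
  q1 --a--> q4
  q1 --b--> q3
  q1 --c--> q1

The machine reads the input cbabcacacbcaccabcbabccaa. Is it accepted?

Yes

start at q2
read 'c': q2 → q1
read 'b': q1 → q3
read 'a': q3 → q1
read 'b': q1 → q3
read 'c': q3 → q4
read 'a': q4 → q1
read 'c': q1 → q1
read 'a': q1 → q4
read 'c': q4 → q0
read 'b': q0 → q0
read 'c': q0 → q1
read 'a': q1 → q4
read 'c': q4 → q0
read 'c': q0 → q1
read 'a': q1 → q4
read 'b': q4 → q1
read 'c': q1 → q1
read 'b': q1 → q3
read 'a': q3 → q1
read 'b': q1 → q3
read 'c': q3 → q4
read 'c': q4 → q0
read 'a': q0 → q3
read 'a': q3 → q1
End state q1 is accepting.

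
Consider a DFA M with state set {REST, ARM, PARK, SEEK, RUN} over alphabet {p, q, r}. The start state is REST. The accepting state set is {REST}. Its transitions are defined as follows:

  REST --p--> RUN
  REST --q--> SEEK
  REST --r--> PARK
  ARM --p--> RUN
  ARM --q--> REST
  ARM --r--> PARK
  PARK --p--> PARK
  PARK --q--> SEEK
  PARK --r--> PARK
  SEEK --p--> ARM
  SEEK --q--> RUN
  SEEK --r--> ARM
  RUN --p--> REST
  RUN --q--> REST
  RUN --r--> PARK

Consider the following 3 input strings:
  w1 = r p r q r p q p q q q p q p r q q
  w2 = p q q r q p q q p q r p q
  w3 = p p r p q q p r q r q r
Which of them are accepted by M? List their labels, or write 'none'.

none

w1:
  start at REST
  read 'r': REST → PARK
  read 'p': PARK → PARK
  read 'r': PARK → PARK
  read 'q': PARK → SEEK
  read 'r': SEEK → ARM
  read 'p': ARM → RUN
  read 'q': RUN → REST
  read 'p': REST → RUN
  read 'q': RUN → REST
  read 'q': REST → SEEK
  read 'q': SEEK → RUN
  read 'p': RUN → REST
  read 'q': REST → SEEK
  read 'p': SEEK → ARM
  read 'r': ARM → PARK
  read 'q': PARK → SEEK
  read 'q': SEEK → RUN
  end RUN, rejected
w2:
  start at REST
  read 'p': REST → RUN
  read 'q': RUN → REST
  read 'q': REST → SEEK
  read 'r': SEEK → ARM
  read 'q': ARM → REST
  read 'p': REST → RUN
  read 'q': RUN → REST
  read 'q': REST → SEEK
  read 'p': SEEK → ARM
  read 'q': ARM → REST
  read 'r': REST → PARK
  read 'p': PARK → PARK
  read 'q': PARK → SEEK
  end SEEK, rejected
w3:
  start at REST
  read 'p': REST → RUN
  read 'p': RUN → REST
  read 'r': REST → PARK
  read 'p': PARK → PARK
  read 'q': PARK → SEEK
  read 'q': SEEK → RUN
  read 'p': RUN → REST
  read 'r': REST → PARK
  read 'q': PARK → SEEK
  read 'r': SEEK → ARM
  read 'q': ARM → REST
  read 'r': REST → PARK
  end PARK, rejected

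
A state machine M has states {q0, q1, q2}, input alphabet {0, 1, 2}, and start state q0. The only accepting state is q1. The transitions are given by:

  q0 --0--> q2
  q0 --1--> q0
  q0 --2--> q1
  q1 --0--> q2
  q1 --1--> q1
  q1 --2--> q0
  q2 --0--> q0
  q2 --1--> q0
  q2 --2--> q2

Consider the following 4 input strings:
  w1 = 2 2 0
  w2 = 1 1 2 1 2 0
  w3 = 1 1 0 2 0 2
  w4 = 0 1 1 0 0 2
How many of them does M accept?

w1: Trace: q0 -2-> q1 -2-> q0 -0-> q2  → end q2, rejected
w2: Trace: q0 -1-> q0 -1-> q0 -2-> q1 -1-> q1 -2-> q0 -0-> q2  → end q2, rejected
w3: Trace: q0 -1-> q0 -1-> q0 -0-> q2 -2-> q2 -0-> q0 -2-> q1  → end q1, accepted
w4: Trace: q0 -0-> q2 -1-> q0 -1-> q0 -0-> q2 -0-> q0 -2-> q1  → end q1, accepted

2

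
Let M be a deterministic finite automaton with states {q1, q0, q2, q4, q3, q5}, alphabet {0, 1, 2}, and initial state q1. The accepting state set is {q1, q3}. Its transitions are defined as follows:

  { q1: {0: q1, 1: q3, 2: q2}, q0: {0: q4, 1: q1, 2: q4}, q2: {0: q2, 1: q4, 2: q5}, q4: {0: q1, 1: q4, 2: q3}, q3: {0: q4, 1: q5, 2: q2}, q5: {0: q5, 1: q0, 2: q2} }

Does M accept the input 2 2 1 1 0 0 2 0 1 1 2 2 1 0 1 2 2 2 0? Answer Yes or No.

start at q1
read '2': q1 → q2
read '2': q2 → q5
read '1': q5 → q0
read '1': q0 → q1
read '0': q1 → q1
read '0': q1 → q1
read '2': q1 → q2
read '0': q2 → q2
read '1': q2 → q4
read '1': q4 → q4
read '2': q4 → q3
read '2': q3 → q2
read '1': q2 → q4
read '0': q4 → q1
read '1': q1 → q3
read '2': q3 → q2
read '2': q2 → q5
read '2': q5 → q2
read '0': q2 → q2
End state q2 is not accepting.

No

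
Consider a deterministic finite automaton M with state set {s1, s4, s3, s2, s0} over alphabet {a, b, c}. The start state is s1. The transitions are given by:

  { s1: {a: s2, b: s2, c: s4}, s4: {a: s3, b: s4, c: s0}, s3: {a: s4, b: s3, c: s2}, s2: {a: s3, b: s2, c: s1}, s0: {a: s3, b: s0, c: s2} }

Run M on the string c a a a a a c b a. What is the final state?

s3

s1 → s4 → s3 → s4 → s3 → s4 → s3 → s2 → s2 → s3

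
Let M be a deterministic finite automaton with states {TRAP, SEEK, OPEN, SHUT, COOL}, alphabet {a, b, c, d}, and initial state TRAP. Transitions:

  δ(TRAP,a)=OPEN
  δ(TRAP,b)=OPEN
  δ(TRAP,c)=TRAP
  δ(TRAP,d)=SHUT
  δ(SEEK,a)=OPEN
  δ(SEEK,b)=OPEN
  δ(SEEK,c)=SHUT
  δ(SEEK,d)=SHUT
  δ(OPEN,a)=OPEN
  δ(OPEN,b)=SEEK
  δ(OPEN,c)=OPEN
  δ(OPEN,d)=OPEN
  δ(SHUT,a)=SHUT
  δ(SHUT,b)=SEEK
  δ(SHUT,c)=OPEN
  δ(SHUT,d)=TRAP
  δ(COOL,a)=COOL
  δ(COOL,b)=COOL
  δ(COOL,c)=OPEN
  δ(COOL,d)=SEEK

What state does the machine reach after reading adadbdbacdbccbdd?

start at TRAP
read 'a': TRAP → OPEN
read 'd': OPEN → OPEN
read 'a': OPEN → OPEN
read 'd': OPEN → OPEN
read 'b': OPEN → SEEK
read 'd': SEEK → SHUT
read 'b': SHUT → SEEK
read 'a': SEEK → OPEN
read 'c': OPEN → OPEN
read 'd': OPEN → OPEN
read 'b': OPEN → SEEK
read 'c': SEEK → SHUT
read 'c': SHUT → OPEN
read 'b': OPEN → SEEK
read 'd': SEEK → SHUT
read 'd': SHUT → TRAP

TRAP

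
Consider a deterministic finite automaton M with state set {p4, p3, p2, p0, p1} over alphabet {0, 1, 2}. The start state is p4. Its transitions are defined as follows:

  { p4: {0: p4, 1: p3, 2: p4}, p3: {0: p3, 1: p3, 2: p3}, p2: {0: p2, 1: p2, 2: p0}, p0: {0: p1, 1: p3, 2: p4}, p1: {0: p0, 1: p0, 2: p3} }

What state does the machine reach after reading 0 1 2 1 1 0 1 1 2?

start at p4
read '0': p4 → p4
read '1': p4 → p3
read '2': p3 → p3
read '1': p3 → p3
read '1': p3 → p3
read '0': p3 → p3
read '1': p3 → p3
read '1': p3 → p3
read '2': p3 → p3

p3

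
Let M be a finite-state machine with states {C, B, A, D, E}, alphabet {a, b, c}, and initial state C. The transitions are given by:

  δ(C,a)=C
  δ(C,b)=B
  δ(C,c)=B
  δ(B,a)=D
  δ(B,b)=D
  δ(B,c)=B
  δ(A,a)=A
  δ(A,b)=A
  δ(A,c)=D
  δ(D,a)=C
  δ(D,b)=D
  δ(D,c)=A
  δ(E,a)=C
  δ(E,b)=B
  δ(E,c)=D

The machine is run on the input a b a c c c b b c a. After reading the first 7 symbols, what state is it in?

A

start at C
read 'a': C → C
read 'b': C → B
read 'a': B → D
read 'c': D → A
read 'c': A → D
read 'c': D → A
read 'b': A → A
After 7 symbols: A.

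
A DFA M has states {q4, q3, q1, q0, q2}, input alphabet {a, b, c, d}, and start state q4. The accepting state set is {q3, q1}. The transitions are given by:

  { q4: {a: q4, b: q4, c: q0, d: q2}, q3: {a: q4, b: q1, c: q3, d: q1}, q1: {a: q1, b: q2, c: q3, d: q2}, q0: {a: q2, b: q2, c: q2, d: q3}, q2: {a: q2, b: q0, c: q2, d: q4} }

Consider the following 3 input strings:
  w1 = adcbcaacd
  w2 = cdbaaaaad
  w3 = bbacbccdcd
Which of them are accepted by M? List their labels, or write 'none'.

w3

w1: Trace: q4 -a-> q4 -d-> q2 -c-> q2 -b-> q0 -c-> q2 -a-> q2 -a-> q2 -c-> q2 -d-> q4  → end q4, rejected
w2: Trace: q4 -c-> q0 -d-> q3 -b-> q1 -a-> q1 -a-> q1 -a-> q1 -a-> q1 -a-> q1 -d-> q2  → end q2, rejected
w3: Trace: q4 -b-> q4 -b-> q4 -a-> q4 -c-> q0 -b-> q2 -c-> q2 -c-> q2 -d-> q4 -c-> q0 -d-> q3  → end q3, accepted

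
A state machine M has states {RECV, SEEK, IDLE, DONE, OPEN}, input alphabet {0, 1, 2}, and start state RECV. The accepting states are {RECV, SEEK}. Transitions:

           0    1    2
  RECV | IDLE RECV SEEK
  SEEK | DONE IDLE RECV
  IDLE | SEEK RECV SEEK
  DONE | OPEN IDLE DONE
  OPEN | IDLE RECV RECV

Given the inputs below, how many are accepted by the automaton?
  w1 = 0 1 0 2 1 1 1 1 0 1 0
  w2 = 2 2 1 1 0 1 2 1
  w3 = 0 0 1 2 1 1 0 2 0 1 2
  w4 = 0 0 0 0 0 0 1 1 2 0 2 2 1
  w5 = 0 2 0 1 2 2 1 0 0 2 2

w1:
  start at RECV
  read '0': RECV → IDLE
  read '1': IDLE → RECV
  read '0': RECV → IDLE
  read '2': IDLE → SEEK
  read '1': SEEK → IDLE
  read '1': IDLE → RECV
  read '1': RECV → RECV
  read '1': RECV → RECV
  read '0': RECV → IDLE
  read '1': IDLE → RECV
  read '0': RECV → IDLE
  end IDLE, rejected
w2:
  start at RECV
  read '2': RECV → SEEK
  read '2': SEEK → RECV
  read '1': RECV → RECV
  read '1': RECV → RECV
  read '0': RECV → IDLE
  read '1': IDLE → RECV
  read '2': RECV → SEEK
  read '1': SEEK → IDLE
  end IDLE, rejected
w3:
  start at RECV
  read '0': RECV → IDLE
  read '0': IDLE → SEEK
  read '1': SEEK → IDLE
  read '2': IDLE → SEEK
  read '1': SEEK → IDLE
  read '1': IDLE → RECV
  read '0': RECV → IDLE
  read '2': IDLE → SEEK
  read '0': SEEK → DONE
  read '1': DONE → IDLE
  read '2': IDLE → SEEK
  end SEEK, accepted
w4:
  start at RECV
  read '0': RECV → IDLE
  read '0': IDLE → SEEK
  read '0': SEEK → DONE
  read '0': DONE → OPEN
  read '0': OPEN → IDLE
  read '0': IDLE → SEEK
  read '1': SEEK → IDLE
  read '1': IDLE → RECV
  read '2': RECV → SEEK
  read '0': SEEK → DONE
  read '2': DONE → DONE
  read '2': DONE → DONE
  read '1': DONE → IDLE
  end IDLE, rejected
w5:
  start at RECV
  read '0': RECV → IDLE
  read '2': IDLE → SEEK
  read '0': SEEK → DONE
  read '1': DONE → IDLE
  read '2': IDLE → SEEK
  read '2': SEEK → RECV
  read '1': RECV → RECV
  read '0': RECV → IDLE
  read '0': IDLE → SEEK
  read '2': SEEK → RECV
  read '2': RECV → SEEK
  end SEEK, accepted

2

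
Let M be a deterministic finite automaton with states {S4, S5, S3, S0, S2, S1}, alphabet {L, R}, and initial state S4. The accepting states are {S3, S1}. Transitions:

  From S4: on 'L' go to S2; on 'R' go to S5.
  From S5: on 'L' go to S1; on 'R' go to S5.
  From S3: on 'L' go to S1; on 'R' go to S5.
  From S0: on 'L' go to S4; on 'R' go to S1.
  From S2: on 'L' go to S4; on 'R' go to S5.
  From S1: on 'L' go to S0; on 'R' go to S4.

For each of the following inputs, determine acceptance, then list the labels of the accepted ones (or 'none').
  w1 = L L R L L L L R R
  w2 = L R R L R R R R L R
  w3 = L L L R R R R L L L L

none

w1: Trace: S4 -L-> S2 -L-> S4 -R-> S5 -L-> S1 -L-> S0 -L-> S4 -L-> S2 -R-> S5 -R-> S5  → end S5, rejected
w2: Trace: S4 -L-> S2 -R-> S5 -R-> S5 -L-> S1 -R-> S4 -R-> S5 -R-> S5 -R-> S5 -L-> S1 -R-> S4  → end S4, rejected
w3: Trace: S4 -L-> S2 -L-> S4 -L-> S2 -R-> S5 -R-> S5 -R-> S5 -R-> S5 -L-> S1 -L-> S0 -L-> S4 -L-> S2  → end S2, rejected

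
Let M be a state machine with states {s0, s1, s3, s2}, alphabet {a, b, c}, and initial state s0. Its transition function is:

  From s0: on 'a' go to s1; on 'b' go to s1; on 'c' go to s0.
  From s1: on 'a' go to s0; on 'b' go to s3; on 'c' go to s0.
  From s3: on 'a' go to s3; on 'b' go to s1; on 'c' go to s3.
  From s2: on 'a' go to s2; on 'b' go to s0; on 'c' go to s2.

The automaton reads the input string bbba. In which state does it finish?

s0 → s1 → s3 → s1 → s0

s0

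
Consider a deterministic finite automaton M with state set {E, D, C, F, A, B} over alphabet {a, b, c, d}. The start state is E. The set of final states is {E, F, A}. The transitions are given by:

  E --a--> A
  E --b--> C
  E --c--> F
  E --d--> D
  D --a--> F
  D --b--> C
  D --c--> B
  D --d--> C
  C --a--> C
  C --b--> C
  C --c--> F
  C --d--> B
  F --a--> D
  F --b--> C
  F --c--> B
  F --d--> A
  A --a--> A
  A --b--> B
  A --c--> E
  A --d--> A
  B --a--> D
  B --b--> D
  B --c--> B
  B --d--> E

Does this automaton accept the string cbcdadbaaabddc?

Yes

start at E
read 'c': E → F
read 'b': F → C
read 'c': C → F
read 'd': F → A
read 'a': A → A
read 'd': A → A
read 'b': A → B
read 'a': B → D
read 'a': D → F
read 'a': F → D
read 'b': D → C
read 'd': C → B
read 'd': B → E
read 'c': E → F
End state F is accepting.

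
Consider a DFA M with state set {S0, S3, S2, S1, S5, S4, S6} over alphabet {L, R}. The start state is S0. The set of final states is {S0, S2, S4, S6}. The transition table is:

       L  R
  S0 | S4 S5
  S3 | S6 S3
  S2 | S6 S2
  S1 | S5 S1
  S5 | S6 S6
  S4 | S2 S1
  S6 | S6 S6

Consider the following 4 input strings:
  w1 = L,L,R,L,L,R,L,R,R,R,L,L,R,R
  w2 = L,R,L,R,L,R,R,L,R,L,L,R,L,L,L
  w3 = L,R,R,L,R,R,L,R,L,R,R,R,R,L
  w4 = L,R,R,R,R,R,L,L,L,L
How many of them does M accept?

w1: S0 → S4 → S2 → S2 → S6 → S6 → S6 → S6 → S6 → S6 → S6 → S6 → S6 → S6 → S6  → end S6, accepted
w2: S0 → S4 → S1 → S5 → S6 → S6 → S6 → S6 → S6 → S6 → S6 → S6 → S6 → S6 → S6 → S6  → end S6, accepted
w3: S0 → S4 → S1 → S1 → S5 → S6 → S6 → S6 → S6 → S6 → S6 → S6 → S6 → S6 → S6  → end S6, accepted
w4: S0 → S4 → S1 → S1 → S1 → S1 → S1 → S5 → S6 → S6 → S6  → end S6, accepted

4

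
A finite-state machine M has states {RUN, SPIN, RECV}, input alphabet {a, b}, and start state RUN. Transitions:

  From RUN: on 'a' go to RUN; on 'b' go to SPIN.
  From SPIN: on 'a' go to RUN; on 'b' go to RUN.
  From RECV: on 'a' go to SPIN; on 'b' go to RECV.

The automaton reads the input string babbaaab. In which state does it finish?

SPIN

start at RUN
read 'b': RUN → SPIN
read 'a': SPIN → RUN
read 'b': RUN → SPIN
read 'b': SPIN → RUN
read 'a': RUN → RUN
read 'a': RUN → RUN
read 'a': RUN → RUN
read 'b': RUN → SPIN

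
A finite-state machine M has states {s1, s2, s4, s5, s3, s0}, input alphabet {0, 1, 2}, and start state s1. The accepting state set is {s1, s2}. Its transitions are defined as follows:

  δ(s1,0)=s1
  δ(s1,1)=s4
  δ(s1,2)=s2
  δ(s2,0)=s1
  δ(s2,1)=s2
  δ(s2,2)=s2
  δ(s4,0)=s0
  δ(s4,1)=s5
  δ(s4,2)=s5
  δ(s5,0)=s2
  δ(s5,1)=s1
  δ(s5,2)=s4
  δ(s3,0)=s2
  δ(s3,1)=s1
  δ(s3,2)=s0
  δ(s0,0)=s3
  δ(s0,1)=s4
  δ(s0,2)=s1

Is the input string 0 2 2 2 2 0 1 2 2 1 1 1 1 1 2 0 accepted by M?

start at s1
read '0': s1 → s1
read '2': s1 → s2
read '2': s2 → s2
read '2': s2 → s2
read '2': s2 → s2
read '0': s2 → s1
read '1': s1 → s4
read '2': s4 → s5
read '2': s5 → s4
read '1': s4 → s5
read '1': s5 → s1
read '1': s1 → s4
read '1': s4 → s5
read '1': s5 → s1
read '2': s1 → s2
read '0': s2 → s1
End state s1 is accepting.

Yes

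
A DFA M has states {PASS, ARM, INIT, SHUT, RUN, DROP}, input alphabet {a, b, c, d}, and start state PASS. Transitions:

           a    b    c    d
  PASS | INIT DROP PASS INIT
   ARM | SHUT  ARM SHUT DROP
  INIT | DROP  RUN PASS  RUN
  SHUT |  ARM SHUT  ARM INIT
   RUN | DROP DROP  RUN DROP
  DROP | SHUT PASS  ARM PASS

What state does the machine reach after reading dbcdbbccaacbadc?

Trace: PASS -d-> INIT -b-> RUN -c-> RUN -d-> DROP -b-> PASS -b-> DROP -c-> ARM -c-> SHUT -a-> ARM -a-> SHUT -c-> ARM -b-> ARM -a-> SHUT -d-> INIT -c-> PASS

PASS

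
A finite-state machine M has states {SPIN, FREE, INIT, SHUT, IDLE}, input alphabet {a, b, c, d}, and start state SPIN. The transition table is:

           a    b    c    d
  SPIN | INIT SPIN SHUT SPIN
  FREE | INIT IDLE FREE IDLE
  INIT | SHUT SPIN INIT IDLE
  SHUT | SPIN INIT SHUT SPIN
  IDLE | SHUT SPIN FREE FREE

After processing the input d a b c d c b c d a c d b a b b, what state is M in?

start at SPIN
read 'd': SPIN → SPIN
read 'a': SPIN → INIT
read 'b': INIT → SPIN
read 'c': SPIN → SHUT
read 'd': SHUT → SPIN
read 'c': SPIN → SHUT
read 'b': SHUT → INIT
read 'c': INIT → INIT
read 'd': INIT → IDLE
read 'a': IDLE → SHUT
read 'c': SHUT → SHUT
read 'd': SHUT → SPIN
read 'b': SPIN → SPIN
read 'a': SPIN → INIT
read 'b': INIT → SPIN
read 'b': SPIN → SPIN

SPIN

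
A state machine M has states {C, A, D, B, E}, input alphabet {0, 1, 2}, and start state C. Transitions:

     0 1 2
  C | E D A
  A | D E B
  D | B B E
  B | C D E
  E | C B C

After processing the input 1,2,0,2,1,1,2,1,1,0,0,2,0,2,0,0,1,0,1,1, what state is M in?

Trace: C -1-> D -2-> E -0-> C -2-> A -1-> E -1-> B -2-> E -1-> B -1-> D -0-> B -0-> C -2-> A -0-> D -2-> E -0-> C -0-> E -1-> B -0-> C -1-> D -1-> B

B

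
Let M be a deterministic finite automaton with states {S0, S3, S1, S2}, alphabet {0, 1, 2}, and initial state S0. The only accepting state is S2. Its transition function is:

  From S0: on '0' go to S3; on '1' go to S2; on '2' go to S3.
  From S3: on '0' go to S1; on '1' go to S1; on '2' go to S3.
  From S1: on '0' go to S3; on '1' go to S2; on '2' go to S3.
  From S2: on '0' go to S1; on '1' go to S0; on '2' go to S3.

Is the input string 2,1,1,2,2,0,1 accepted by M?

Yes

S0 → S3 → S1 → S2 → S3 → S3 → S1 → S2
End state S2 is accepting.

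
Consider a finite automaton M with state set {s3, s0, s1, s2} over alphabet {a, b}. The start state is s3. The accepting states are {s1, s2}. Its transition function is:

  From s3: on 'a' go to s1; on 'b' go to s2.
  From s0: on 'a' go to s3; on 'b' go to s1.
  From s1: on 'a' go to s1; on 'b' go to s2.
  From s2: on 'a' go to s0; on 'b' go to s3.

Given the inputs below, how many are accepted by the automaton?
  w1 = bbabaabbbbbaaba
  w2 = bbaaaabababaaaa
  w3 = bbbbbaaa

2

w1: Trace: s3 -b-> s2 -b-> s3 -a-> s1 -b-> s2 -a-> s0 -a-> s3 -b-> s2 -b-> s3 -b-> s2 -b-> s3 -b-> s2 -a-> s0 -a-> s3 -b-> s2 -a-> s0  → end s0, rejected
w2: Trace: s3 -b-> s2 -b-> s3 -a-> s1 -a-> s1 -a-> s1 -a-> s1 -b-> s2 -a-> s0 -b-> s1 -a-> s1 -b-> s2 -a-> s0 -a-> s3 -a-> s1 -a-> s1  → end s1, accepted
w3: Trace: s3 -b-> s2 -b-> s3 -b-> s2 -b-> s3 -b-> s2 -a-> s0 -a-> s3 -a-> s1  → end s1, accepted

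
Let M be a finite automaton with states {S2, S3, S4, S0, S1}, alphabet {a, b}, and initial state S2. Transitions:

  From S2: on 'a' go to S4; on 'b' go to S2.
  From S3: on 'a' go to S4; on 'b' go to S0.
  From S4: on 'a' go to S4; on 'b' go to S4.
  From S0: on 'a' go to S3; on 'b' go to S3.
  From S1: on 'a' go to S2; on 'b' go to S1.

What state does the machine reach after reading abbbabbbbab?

Trace: S2 -a-> S4 -b-> S4 -b-> S4 -b-> S4 -a-> S4 -b-> S4 -b-> S4 -b-> S4 -b-> S4 -a-> S4 -b-> S4

S4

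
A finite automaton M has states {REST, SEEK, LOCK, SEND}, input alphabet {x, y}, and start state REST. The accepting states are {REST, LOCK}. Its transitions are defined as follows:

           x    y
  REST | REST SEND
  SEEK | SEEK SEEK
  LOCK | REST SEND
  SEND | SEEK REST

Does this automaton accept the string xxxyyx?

Yes

Trace: REST -x-> REST -x-> REST -x-> REST -y-> SEND -y-> REST -x-> REST
End state REST is accepting.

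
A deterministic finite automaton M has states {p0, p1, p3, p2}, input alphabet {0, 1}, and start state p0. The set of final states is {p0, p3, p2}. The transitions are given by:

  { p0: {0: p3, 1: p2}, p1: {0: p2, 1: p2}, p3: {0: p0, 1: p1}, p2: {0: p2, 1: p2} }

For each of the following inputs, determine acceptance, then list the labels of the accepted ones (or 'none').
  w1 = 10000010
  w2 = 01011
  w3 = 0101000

w1: Trace: p0 -1-> p2 -0-> p2 -0-> p2 -0-> p2 -0-> p2 -0-> p2 -1-> p2 -0-> p2  → end p2, accepted
w2: Trace: p0 -0-> p3 -1-> p1 -0-> p2 -1-> p2 -1-> p2  → end p2, accepted
w3: Trace: p0 -0-> p3 -1-> p1 -0-> p2 -1-> p2 -0-> p2 -0-> p2 -0-> p2  → end p2, accepted

w1, w2, w3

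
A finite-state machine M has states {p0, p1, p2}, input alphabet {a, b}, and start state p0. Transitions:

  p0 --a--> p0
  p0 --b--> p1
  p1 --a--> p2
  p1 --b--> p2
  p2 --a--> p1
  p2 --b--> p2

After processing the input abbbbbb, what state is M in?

p2

p0 → p0 → p1 → p2 → p2 → p2 → p2 → p2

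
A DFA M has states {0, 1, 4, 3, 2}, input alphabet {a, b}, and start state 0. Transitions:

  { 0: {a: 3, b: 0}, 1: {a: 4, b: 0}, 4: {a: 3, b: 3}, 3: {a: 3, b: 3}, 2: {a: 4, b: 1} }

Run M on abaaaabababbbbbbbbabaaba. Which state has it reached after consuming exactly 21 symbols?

3

Trace: 0 -a-> 3 -b-> 3 -a-> 3 -a-> 3 -a-> 3 -a-> 3 -b-> 3 -a-> 3 -b-> 3 -a-> 3 -b-> 3 -b-> 3 -b-> 3 -b-> 3 -b-> 3 -b-> 3 -b-> 3 -b-> 3 -a-> 3 -b-> 3 -a-> 3
After 21 symbols: 3.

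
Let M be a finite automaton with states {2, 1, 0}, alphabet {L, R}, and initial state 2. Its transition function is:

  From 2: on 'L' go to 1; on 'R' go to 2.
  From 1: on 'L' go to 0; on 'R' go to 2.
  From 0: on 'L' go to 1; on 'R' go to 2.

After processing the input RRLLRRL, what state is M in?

1

2 → 2 → 2 → 1 → 0 → 2 → 2 → 1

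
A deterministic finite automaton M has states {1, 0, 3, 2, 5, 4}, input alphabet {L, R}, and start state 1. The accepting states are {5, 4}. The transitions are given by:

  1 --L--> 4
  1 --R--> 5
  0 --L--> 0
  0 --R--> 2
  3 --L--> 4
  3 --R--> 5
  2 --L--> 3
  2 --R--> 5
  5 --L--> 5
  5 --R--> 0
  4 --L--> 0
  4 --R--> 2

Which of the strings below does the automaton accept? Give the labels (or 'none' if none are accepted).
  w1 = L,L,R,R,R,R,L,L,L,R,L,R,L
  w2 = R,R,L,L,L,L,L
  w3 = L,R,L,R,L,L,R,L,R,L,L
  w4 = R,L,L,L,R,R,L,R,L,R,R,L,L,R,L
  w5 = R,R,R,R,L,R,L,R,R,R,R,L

w1: 1 → 4 → 0 → 2 → 5 → 0 → 2 → 3 → 4 → 0 → 2 → 3 → 5 → 5  → end 5, accepted
w2: 1 → 5 → 0 → 0 → 0 → 0 → 0 → 0  → end 0, rejected
w3: 1 → 4 → 2 → 3 → 5 → 5 → 5 → 0 → 0 → 2 → 3 → 4  → end 4, accepted
w4: 1 → 5 → 5 → 5 → 5 → 0 → 2 → 3 → 5 → 5 → 0 → 2 → 3 → 4 → 2 → 3  → end 3, rejected
w5: 1 → 5 → 0 → 2 → 5 → 5 → 0 → 0 → 2 → 5 → 0 → 2 → 3  → end 3, rejected

w1, w3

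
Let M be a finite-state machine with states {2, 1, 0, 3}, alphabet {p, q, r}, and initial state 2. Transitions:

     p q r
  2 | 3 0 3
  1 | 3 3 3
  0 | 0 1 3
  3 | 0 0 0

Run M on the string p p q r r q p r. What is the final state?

0

Trace: 2 -p-> 3 -p-> 0 -q-> 1 -r-> 3 -r-> 0 -q-> 1 -p-> 3 -r-> 0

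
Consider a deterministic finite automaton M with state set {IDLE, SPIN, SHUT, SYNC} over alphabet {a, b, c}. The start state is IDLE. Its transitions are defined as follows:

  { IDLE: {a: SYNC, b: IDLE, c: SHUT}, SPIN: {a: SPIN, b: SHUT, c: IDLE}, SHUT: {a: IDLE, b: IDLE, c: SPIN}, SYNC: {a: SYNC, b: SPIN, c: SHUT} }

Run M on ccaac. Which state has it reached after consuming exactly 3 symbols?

Trace: IDLE -c-> SHUT -c-> SPIN -a-> SPIN
After 3 symbols: SPIN.

SPIN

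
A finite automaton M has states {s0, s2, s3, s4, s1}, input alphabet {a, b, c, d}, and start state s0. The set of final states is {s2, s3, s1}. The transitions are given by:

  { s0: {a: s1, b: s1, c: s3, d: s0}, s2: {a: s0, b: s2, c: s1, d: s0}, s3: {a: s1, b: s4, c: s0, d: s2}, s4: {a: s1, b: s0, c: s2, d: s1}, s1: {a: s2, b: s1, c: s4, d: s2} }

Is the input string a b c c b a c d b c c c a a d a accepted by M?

No

s0 → s1 → s1 → s4 → s2 → s2 → s0 → s3 → s2 → s2 → s1 → s4 → s2 → s0 → s1 → s2 → s0
End state s0 is not accepting.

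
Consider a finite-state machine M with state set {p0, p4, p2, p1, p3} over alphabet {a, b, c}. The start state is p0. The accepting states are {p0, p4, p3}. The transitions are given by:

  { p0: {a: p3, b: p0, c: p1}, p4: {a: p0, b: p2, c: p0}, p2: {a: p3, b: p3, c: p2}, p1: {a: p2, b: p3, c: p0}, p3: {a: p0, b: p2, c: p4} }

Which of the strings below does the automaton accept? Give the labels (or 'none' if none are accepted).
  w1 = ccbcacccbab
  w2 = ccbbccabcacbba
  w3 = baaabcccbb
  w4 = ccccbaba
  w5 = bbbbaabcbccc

w1, w2, w4

w1:
  start at p0
  read 'c': p0 → p1
  read 'c': p1 → p0
  read 'b': p0 → p0
  read 'c': p0 → p1
  read 'a': p1 → p2
  read 'c': p2 → p2
  read 'c': p2 → p2
  read 'c': p2 → p2
  read 'b': p2 → p3
  read 'a': p3 → p0
  read 'b': p0 → p0
  end p0, accepted
w2:
  start at p0
  read 'c': p0 → p1
  read 'c': p1 → p0
  read 'b': p0 → p0
  read 'b': p0 → p0
  read 'c': p0 → p1
  read 'c': p1 → p0
  read 'a': p0 → p3
  read 'b': p3 → p2
  read 'c': p2 → p2
  read 'a': p2 → p3
  read 'c': p3 → p4
  read 'b': p4 → p2
  read 'b': p2 → p3
  read 'a': p3 → p0
  end p0, accepted
w3:
  start at p0
  read 'b': p0 → p0
  read 'a': p0 → p3
  read 'a': p3 → p0
  read 'a': p0 → p3
  read 'b': p3 → p2
  read 'c': p2 → p2
  read 'c': p2 → p2
  read 'c': p2 → p2
  read 'b': p2 → p3
  read 'b': p3 → p2
  end p2, rejected
w4:
  start at p0
  read 'c': p0 → p1
  read 'c': p1 → p0
  read 'c': p0 → p1
  read 'c': p1 → p0
  read 'b': p0 → p0
  read 'a': p0 → p3
  read 'b': p3 → p2
  read 'a': p2 → p3
  end p3, accepted
w5:
  start at p0
  read 'b': p0 → p0
  read 'b': p0 → p0
  read 'b': p0 → p0
  read 'b': p0 → p0
  read 'a': p0 → p3
  read 'a': p3 → p0
  read 'b': p0 → p0
  read 'c': p0 → p1
  read 'b': p1 → p3
  read 'c': p3 → p4
  read 'c': p4 → p0
  read 'c': p0 → p1
  end p1, rejected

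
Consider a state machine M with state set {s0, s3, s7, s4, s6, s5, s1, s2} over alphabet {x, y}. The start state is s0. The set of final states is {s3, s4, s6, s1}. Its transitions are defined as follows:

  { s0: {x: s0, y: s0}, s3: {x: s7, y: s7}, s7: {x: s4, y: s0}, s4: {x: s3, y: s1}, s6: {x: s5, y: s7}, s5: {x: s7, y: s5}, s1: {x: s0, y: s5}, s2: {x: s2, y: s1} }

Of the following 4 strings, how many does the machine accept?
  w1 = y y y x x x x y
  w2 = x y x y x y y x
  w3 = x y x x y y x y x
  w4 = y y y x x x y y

0

w1: s0 → s0 → s0 → s0 → s0 → s0 → s0 → s0 → s0  → end s0, rejected
w2: s0 → s0 → s0 → s0 → s0 → s0 → s0 → s0 → s0  → end s0, rejected
w3: s0 → s0 → s0 → s0 → s0 → s0 → s0 → s0 → s0 → s0  → end s0, rejected
w4: s0 → s0 → s0 → s0 → s0 → s0 → s0 → s0 → s0  → end s0, rejected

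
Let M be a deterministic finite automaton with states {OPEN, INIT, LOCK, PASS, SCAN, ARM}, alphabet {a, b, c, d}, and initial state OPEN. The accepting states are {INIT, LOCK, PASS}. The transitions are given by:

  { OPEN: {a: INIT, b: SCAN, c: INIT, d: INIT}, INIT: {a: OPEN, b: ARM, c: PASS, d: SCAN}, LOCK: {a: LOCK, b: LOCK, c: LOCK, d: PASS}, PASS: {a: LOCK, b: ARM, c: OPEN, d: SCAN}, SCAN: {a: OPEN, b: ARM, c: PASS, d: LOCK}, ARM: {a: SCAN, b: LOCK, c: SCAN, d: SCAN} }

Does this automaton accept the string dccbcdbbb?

Yes

OPEN → INIT → PASS → OPEN → SCAN → PASS → SCAN → ARM → LOCK → LOCK
End state LOCK is accepting.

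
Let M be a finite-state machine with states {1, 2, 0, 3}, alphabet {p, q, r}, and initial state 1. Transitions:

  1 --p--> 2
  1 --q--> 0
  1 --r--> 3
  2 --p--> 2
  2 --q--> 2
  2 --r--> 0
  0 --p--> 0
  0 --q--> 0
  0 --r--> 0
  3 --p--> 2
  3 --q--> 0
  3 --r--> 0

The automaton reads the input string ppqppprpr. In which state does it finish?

1 → 2 → 2 → 2 → 2 → 2 → 2 → 0 → 0 → 0

0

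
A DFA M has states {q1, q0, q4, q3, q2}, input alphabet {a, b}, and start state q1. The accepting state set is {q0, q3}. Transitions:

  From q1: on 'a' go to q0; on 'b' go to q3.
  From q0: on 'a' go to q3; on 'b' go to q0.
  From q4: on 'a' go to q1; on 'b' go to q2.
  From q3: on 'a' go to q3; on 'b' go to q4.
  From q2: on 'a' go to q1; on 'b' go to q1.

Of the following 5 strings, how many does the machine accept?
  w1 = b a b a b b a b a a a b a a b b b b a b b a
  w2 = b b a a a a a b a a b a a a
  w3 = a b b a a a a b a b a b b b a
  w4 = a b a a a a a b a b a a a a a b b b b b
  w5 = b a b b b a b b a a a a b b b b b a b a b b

w1:
  start at q1
  read 'b': q1 → q3
  read 'a': q3 → q3
  read 'b': q3 → q4
  read 'a': q4 → q1
  read 'b': q1 → q3
  read 'b': q3 → q4
  read 'a': q4 → q1
  read 'b': q1 → q3
  read 'a': q3 → q3
  read 'a': q3 → q3
  read 'a': q3 → q3
  read 'b': q3 → q4
  read 'a': q4 → q1
  read 'a': q1 → q0
  read 'b': q0 → q0
  read 'b': q0 → q0
  read 'b': q0 → q0
  read 'b': q0 → q0
  read 'a': q0 → q3
  read 'b': q3 → q4
  read 'b': q4 → q2
  read 'a': q2 → q1
  end q1, rejected
w2:
  start at q1
  read 'b': q1 → q3
  read 'b': q3 → q4
  read 'a': q4 → q1
  read 'a': q1 → q0
  read 'a': q0 → q3
  read 'a': q3 → q3
  read 'a': q3 → q3
  read 'b': q3 → q4
  read 'a': q4 → q1
  read 'a': q1 → q0
  read 'b': q0 → q0
  read 'a': q0 → q3
  read 'a': q3 → q3
  read 'a': q3 → q3
  end q3, accepted
w3:
  start at q1
  read 'a': q1 → q0
  read 'b': q0 → q0
  read 'b': q0 → q0
  read 'a': q0 → q3
  read 'a': q3 → q3
  read 'a': q3 → q3
  read 'a': q3 → q3
  read 'b': q3 → q4
  read 'a': q4 → q1
  read 'b': q1 → q3
  read 'a': q3 → q3
  read 'b': q3 → q4
  read 'b': q4 → q2
  read 'b': q2 → q1
  read 'a': q1 → q0
  end q0, accepted
w4:
  start at q1
  read 'a': q1 → q0
  read 'b': q0 → q0
  read 'a': q0 → q3
  read 'a': q3 → q3
  read 'a': q3 → q3
  read 'a': q3 → q3
  read 'a': q3 → q3
  read 'b': q3 → q4
  read 'a': q4 → q1
  read 'b': q1 → q3
  read 'a': q3 → q3
  read 'a': q3 → q3
  read 'a': q3 → q3
  read 'a': q3 → q3
  read 'a': q3 → q3
  read 'b': q3 → q4
  read 'b': q4 → q2
  read 'b': q2 → q1
  read 'b': q1 → q3
  read 'b': q3 → q4
  end q4, rejected
w5:
  start at q1
  read 'b': q1 → q3
  read 'a': q3 → q3
  read 'b': q3 → q4
  read 'b': q4 → q2
  read 'b': q2 → q1
  read 'a': q1 → q0
  read 'b': q0 → q0
  read 'b': q0 → q0
  read 'a': q0 → q3
  read 'a': q3 → q3
  read 'a': q3 → q3
  read 'a': q3 → q3
  read 'b': q3 → q4
  read 'b': q4 → q2
  read 'b': q2 → q1
  read 'b': q1 → q3
  read 'b': q3 → q4
  read 'a': q4 → q1
  read 'b': q1 → q3
  read 'a': q3 → q3
  read 'b': q3 → q4
  read 'b': q4 → q2
  end q2, rejected

2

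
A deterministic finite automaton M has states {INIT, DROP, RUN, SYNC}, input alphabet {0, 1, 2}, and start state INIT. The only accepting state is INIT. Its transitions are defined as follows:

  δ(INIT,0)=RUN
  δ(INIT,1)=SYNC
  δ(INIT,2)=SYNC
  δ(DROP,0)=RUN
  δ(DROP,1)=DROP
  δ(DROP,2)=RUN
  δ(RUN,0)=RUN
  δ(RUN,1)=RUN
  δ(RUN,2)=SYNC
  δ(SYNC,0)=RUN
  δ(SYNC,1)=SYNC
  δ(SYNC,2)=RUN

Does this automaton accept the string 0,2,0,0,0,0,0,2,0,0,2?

INIT → RUN → SYNC → RUN → RUN → RUN → RUN → RUN → SYNC → RUN → RUN → SYNC
End state SYNC is not accepting.

No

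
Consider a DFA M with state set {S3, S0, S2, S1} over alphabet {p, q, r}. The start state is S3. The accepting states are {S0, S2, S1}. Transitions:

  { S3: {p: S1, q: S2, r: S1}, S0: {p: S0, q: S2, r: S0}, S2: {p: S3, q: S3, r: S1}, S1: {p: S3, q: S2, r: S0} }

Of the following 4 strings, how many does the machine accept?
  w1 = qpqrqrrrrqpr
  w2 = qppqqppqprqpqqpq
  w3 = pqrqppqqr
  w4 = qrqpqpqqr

w1: Trace: S3 -q-> S2 -p-> S3 -q-> S2 -r-> S1 -q-> S2 -r-> S1 -r-> S0 -r-> S0 -r-> S0 -q-> S2 -p-> S3 -r-> S1  → end S1, accepted
w2: Trace: S3 -q-> S2 -p-> S3 -p-> S1 -q-> S2 -q-> S3 -p-> S1 -p-> S3 -q-> S2 -p-> S3 -r-> S1 -q-> S2 -p-> S3 -q-> S2 -q-> S3 -p-> S1 -q-> S2  → end S2, accepted
w3: Trace: S3 -p-> S1 -q-> S2 -r-> S1 -q-> S2 -p-> S3 -p-> S1 -q-> S2 -q-> S3 -r-> S1  → end S1, accepted
w4: Trace: S3 -q-> S2 -r-> S1 -q-> S2 -p-> S3 -q-> S2 -p-> S3 -q-> S2 -q-> S3 -r-> S1  → end S1, accepted

4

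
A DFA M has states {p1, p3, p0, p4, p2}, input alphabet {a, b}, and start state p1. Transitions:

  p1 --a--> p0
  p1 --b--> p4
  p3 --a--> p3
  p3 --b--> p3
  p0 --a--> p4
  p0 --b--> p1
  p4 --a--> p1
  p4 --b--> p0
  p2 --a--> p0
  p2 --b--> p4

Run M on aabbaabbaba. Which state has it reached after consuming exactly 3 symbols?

p0

p1 → p0 → p4 → p0
After 3 symbols: p0.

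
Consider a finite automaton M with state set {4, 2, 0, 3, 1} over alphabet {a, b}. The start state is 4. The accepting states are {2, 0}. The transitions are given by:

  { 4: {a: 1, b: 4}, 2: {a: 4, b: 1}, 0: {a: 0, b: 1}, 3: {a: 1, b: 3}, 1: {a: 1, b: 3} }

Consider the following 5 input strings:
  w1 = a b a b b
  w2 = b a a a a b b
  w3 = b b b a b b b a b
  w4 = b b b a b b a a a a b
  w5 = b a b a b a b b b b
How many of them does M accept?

0

w1: Trace: 4 -a-> 1 -b-> 3 -a-> 1 -b-> 3 -b-> 3  → end 3, rejected
w2: Trace: 4 -b-> 4 -a-> 1 -a-> 1 -a-> 1 -a-> 1 -b-> 3 -b-> 3  → end 3, rejected
w3: Trace: 4 -b-> 4 -b-> 4 -b-> 4 -a-> 1 -b-> 3 -b-> 3 -b-> 3 -a-> 1 -b-> 3  → end 3, rejected
w4: Trace: 4 -b-> 4 -b-> 4 -b-> 4 -a-> 1 -b-> 3 -b-> 3 -a-> 1 -a-> 1 -a-> 1 -a-> 1 -b-> 3  → end 3, rejected
w5: Trace: 4 -b-> 4 -a-> 1 -b-> 3 -a-> 1 -b-> 3 -a-> 1 -b-> 3 -b-> 3 -b-> 3 -b-> 3  → end 3, rejected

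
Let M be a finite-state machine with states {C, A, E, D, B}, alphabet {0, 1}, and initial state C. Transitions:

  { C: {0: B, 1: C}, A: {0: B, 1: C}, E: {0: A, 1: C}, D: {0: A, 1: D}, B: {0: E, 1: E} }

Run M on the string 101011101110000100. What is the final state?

C → C → B → E → A → C → C → C → B → E → C → C → B → E → A → B → E → A → B

B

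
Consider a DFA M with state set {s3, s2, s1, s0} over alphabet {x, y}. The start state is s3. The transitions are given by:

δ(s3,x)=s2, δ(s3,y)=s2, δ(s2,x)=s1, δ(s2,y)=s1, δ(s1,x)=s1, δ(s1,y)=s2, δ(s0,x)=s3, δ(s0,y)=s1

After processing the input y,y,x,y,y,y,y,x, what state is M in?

s1

start at s3
read 'y': s3 → s2
read 'y': s2 → s1
read 'x': s1 → s1
read 'y': s1 → s2
read 'y': s2 → s1
read 'y': s1 → s2
read 'y': s2 → s1
read 'x': s1 → s1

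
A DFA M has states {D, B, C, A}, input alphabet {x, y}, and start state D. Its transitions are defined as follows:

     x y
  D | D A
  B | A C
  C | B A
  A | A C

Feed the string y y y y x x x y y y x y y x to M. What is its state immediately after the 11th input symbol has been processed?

B

start at D
read 'y': D → A
read 'y': A → C
read 'y': C → A
read 'y': A → C
read 'x': C → B
read 'x': B → A
read 'x': A → A
read 'y': A → C
read 'y': C → A
read 'y': A → C
read 'x': C → B
After 11 symbols: B.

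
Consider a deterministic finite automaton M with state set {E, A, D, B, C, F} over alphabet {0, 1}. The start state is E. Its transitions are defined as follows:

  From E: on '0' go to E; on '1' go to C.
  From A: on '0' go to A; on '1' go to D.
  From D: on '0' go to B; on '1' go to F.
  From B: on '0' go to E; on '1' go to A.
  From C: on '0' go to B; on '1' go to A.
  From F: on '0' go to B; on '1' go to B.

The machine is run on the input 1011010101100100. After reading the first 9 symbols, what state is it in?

B

Trace: E -1-> C -0-> B -1-> A -1-> D -0-> B -1-> A -0-> A -1-> D -0-> B
After 9 symbols: B.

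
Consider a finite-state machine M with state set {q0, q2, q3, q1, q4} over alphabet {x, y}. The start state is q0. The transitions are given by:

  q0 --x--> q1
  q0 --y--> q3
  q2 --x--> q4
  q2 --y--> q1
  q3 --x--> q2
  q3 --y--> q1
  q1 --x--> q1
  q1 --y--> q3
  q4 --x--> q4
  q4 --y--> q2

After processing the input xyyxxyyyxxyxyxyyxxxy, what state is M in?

Trace: q0 -x-> q1 -y-> q3 -y-> q1 -x-> q1 -x-> q1 -y-> q3 -y-> q1 -y-> q3 -x-> q2 -x-> q4 -y-> q2 -x-> q4 -y-> q2 -x-> q4 -y-> q2 -y-> q1 -x-> q1 -x-> q1 -x-> q1 -y-> q3

q3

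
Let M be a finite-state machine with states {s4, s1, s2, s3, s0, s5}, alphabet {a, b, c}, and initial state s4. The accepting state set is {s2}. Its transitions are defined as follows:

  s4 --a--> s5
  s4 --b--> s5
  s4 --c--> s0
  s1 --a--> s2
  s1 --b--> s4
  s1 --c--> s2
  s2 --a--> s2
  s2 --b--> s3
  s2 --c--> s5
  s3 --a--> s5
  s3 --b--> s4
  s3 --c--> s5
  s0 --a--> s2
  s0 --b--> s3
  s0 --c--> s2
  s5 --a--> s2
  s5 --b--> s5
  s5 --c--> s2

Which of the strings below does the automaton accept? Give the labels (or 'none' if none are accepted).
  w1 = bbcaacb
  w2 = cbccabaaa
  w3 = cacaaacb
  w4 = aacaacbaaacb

w1:
  start at s4
  read 'b': s4 → s5
  read 'b': s5 → s5
  read 'c': s5 → s2
  read 'a': s2 → s2
  read 'a': s2 → s2
  read 'c': s2 → s5
  read 'b': s5 → s5
  end s5, rejected
w2:
  start at s4
  read 'c': s4 → s0
  read 'b': s0 → s3
  read 'c': s3 → s5
  read 'c': s5 → s2
  read 'a': s2 → s2
  read 'b': s2 → s3
  read 'a': s3 → s5
  read 'a': s5 → s2
  read 'a': s2 → s2
  end s2, accepted
w3:
  start at s4
  read 'c': s4 → s0
  read 'a': s0 → s2
  read 'c': s2 → s5
  read 'a': s5 → s2
  read 'a': s2 → s2
  read 'a': s2 → s2
  read 'c': s2 → s5
  read 'b': s5 → s5
  end s5, rejected
w4:
  start at s4
  read 'a': s4 → s5
  read 'a': s5 → s2
  read 'c': s2 → s5
  read 'a': s5 → s2
  read 'a': s2 → s2
  read 'c': s2 → s5
  read 'b': s5 → s5
  read 'a': s5 → s2
  read 'a': s2 → s2
  read 'a': s2 → s2
  read 'c': s2 → s5
  read 'b': s5 → s5
  end s5, rejected

w2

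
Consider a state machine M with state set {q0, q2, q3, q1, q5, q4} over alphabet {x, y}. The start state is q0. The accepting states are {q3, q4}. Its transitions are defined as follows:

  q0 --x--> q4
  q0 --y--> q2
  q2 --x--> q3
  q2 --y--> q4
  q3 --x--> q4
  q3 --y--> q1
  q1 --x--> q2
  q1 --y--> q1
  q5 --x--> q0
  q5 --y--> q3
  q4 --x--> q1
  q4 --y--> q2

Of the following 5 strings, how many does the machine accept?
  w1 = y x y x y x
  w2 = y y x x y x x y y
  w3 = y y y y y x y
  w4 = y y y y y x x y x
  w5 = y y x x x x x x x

w1:
  start at q0
  read 'y': q0 → q2
  read 'x': q2 → q3
  read 'y': q3 → q1
  read 'x': q1 → q2
  read 'y': q2 → q4
  read 'x': q4 → q1
  end q1, rejected
w2:
  start at q0
  read 'y': q0 → q2
  read 'y': q2 → q4
  read 'x': q4 → q1
  read 'x': q1 → q2
  read 'y': q2 → q4
  read 'x': q4 → q1
  read 'x': q1 → q2
  read 'y': q2 → q4
  read 'y': q4 → q2
  end q2, rejected
w3:
  start at q0
  read 'y': q0 → q2
  read 'y': q2 → q4
  read 'y': q4 → q2
  read 'y': q2 → q4
  read 'y': q4 → q2
  read 'x': q2 → q3
  read 'y': q3 → q1
  end q1, rejected
w4:
  start at q0
  read 'y': q0 → q2
  read 'y': q2 → q4
  read 'y': q4 → q2
  read 'y': q2 → q4
  read 'y': q4 → q2
  read 'x': q2 → q3
  read 'x': q3 → q4
  read 'y': q4 → q2
  read 'x': q2 → q3
  end q3, accepted
w5:
  start at q0
  read 'y': q0 → q2
  read 'y': q2 → q4
  read 'x': q4 → q1
  read 'x': q1 → q2
  read 'x': q2 → q3
  read 'x': q3 → q4
  read 'x': q4 → q1
  read 'x': q1 → q2
  read 'x': q2 → q3
  end q3, accepted

2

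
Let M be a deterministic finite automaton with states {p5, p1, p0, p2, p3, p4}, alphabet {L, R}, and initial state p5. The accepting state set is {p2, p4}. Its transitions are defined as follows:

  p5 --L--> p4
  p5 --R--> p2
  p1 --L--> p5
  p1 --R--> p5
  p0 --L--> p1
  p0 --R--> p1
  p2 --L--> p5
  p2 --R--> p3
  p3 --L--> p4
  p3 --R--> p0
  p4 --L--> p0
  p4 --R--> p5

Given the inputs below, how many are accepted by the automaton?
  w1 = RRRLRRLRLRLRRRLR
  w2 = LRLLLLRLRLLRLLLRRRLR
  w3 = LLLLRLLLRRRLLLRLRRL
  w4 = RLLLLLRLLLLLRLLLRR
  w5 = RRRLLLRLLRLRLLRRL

w1:
  start at p5
  read 'R': p5 → p2
  read 'R': p2 → p3
  read 'R': p3 → p0
  read 'L': p0 → p1
  read 'R': p1 → p5
  read 'R': p5 → p2
  read 'L': p2 → p5
  read 'R': p5 → p2
  read 'L': p2 → p5
  read 'R': p5 → p2
  read 'L': p2 → p5
  read 'R': p5 → p2
  read 'R': p2 → p3
  read 'R': p3 → p0
  read 'L': p0 → p1
  read 'R': p1 → p5
  end p5, rejected
w2:
  start at p5
  read 'L': p5 → p4
  read 'R': p4 → p5
  read 'L': p5 → p4
  read 'L': p4 → p0
  read 'L': p0 → p1
  read 'L': p1 → p5
  read 'R': p5 → p2
  read 'L': p2 → p5
  read 'R': p5 → p2
  read 'L': p2 → p5
  read 'L': p5 → p4
  read 'R': p4 → p5
  read 'L': p5 → p4
  read 'L': p4 → p0
  read 'L': p0 → p1
  read 'R': p1 → p5
  read 'R': p5 → p2
  read 'R': p2 → p3
  read 'L': p3 → p4
  read 'R': p4 → p5
  end p5, rejected
w3:
  start at p5
  read 'L': p5 → p4
  read 'L': p4 → p0
  read 'L': p0 → p1
  read 'L': p1 → p5
  read 'R': p5 → p2
  read 'L': p2 → p5
  read 'L': p5 → p4
  read 'L': p4 → p0
  read 'R': p0 → p1
  read 'R': p1 → p5
  read 'R': p5 → p2
  read 'L': p2 → p5
  read 'L': p5 → p4
  read 'L': p4 → p0
  read 'R': p0 → p1
  read 'L': p1 → p5
  read 'R': p5 → p2
  read 'R': p2 → p3
  read 'L': p3 → p4
  end p4, accepted
w4:
  start at p5
  read 'R': p5 → p2
  read 'L': p2 → p5
  read 'L': p5 → p4
  read 'L': p4 → p0
  read 'L': p0 → p1
  read 'L': p1 → p5
  read 'R': p5 → p2
  read 'L': p2 → p5
  read 'L': p5 → p4
  read 'L': p4 → p0
  read 'L': p0 → p1
  read 'L': p1 → p5
  read 'R': p5 → p2
  read 'L': p2 → p5
  read 'L': p5 → p4
  read 'L': p4 → p0
  read 'R': p0 → p1
  read 'R': p1 → p5
  end p5, rejected
w5:
  start at p5
  read 'R': p5 → p2
  read 'R': p2 → p3
  read 'R': p3 → p0
  read 'L': p0 → p1
  read 'L': p1 → p5
  read 'L': p5 → p4
  read 'R': p4 → p5
  read 'L': p5 → p4
  read 'L': p4 → p0
  read 'R': p0 → p1
  read 'L': p1 → p5
  read 'R': p5 → p2
  read 'L': p2 → p5
  read 'L': p5 → p4
  read 'R': p4 → p5
  read 'R': p5 → p2
  read 'L': p2 → p5
  end p5, rejected

1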